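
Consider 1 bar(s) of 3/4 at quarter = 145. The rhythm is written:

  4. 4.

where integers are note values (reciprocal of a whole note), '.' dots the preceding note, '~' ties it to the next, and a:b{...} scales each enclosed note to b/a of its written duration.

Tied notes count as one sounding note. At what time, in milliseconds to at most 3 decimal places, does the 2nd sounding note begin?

note 2 onset = 3/2b = 620.69ms

1. 0.0ms @ 0 + 620.69ms (3/2)
2. 620.69ms @ 3/2 + 620.69ms (3/2)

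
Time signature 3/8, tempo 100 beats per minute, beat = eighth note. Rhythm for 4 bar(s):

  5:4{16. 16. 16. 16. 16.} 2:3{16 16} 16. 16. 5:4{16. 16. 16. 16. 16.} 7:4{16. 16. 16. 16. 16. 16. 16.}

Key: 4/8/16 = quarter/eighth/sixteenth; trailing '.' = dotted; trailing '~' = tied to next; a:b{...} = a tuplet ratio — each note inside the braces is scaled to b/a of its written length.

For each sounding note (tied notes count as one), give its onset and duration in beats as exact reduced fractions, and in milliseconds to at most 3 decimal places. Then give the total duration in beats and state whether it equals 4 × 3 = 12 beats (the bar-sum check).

1) 0.0ms=0b +360.0ms=3/5b
2) 360.0ms=3/5b +360.0ms=3/5b
3) 720.0ms=6/5b +360.0ms=3/5b
4) 1080.0ms=9/5b +360.0ms=3/5b
5) 1440.0ms=12/5b +360.0ms=3/5b
6) 1800.0ms=3b +450.0ms=3/4b
7) 2250.0ms=15/4b +450.0ms=3/4b
8) 2700.0ms=9/2b +450.0ms=3/4b
9) 3150.0ms=21/4b +450.0ms=3/4b
10) 3600.0ms=6b +360.0ms=3/5b
11) 3960.0ms=33/5b +360.0ms=3/5b
12) 4320.0ms=36/5b +360.0ms=3/5b
13) 4680.0ms=39/5b +360.0ms=3/5b
14) 5040.0ms=42/5b +360.0ms=3/5b
15) 5400.0ms=9b +257.143ms=3/7b
16) 5657.143ms=66/7b +257.143ms=3/7b
17) 5914.286ms=69/7b +257.143ms=3/7b
18) 6171.429ms=72/7b +257.143ms=3/7b
19) 6428.571ms=75/7b +257.143ms=3/7b
20) 6685.714ms=78/7b +257.143ms=3/7b
21) 6942.857ms=81/7b +257.143ms=3/7b
Σ=12b of 12 (100bpm 3/8) — PASS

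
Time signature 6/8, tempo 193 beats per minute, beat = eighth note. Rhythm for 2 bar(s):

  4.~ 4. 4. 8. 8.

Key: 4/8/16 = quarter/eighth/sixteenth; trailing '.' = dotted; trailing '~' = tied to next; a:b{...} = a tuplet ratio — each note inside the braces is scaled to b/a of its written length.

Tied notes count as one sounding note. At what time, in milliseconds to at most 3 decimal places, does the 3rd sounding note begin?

1. 0.0ms @ 0 + 1865.285ms (6)
2. 1865.285ms @ 6 + 932.642ms (3)
3. 2797.927ms @ 9 + 466.321ms (3/2)
4. 3264.249ms @ 21/2 + 466.321ms (3/2)

note 3 onset = 9b = 2797.927ms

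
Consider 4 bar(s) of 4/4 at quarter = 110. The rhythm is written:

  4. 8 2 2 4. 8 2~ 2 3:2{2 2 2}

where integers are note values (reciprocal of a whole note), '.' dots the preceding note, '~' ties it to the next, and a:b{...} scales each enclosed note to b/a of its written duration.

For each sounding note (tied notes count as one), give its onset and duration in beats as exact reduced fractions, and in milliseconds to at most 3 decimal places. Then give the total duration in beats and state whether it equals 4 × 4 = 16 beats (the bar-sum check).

1) 0.0ms=0b +818.182ms=3/2b
2) 818.182ms=3/2b +272.727ms=1/2b
3) 1090.909ms=2b +1090.909ms=2b
4) 2181.818ms=4b +1090.909ms=2b
5) 3272.727ms=6b +818.182ms=3/2b
6) 4090.909ms=15/2b +272.727ms=1/2b
7) 4363.636ms=8b +2181.818ms=4b
8) 6545.455ms=12b +727.273ms=4/3b
9) 7272.727ms=40/3b +727.273ms=4/3b
10) 8000.0ms=44/3b +727.273ms=4/3b
Σ=16b of 16 (110bpm 4/4) — PASS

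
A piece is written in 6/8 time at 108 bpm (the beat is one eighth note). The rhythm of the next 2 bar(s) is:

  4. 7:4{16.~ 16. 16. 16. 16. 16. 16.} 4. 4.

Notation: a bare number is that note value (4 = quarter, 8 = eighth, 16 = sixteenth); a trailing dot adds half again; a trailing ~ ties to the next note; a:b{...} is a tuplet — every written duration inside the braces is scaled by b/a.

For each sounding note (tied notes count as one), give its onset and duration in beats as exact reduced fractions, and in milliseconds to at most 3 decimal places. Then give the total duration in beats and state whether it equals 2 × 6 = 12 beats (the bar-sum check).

1) 0.0ms=0b +1666.667ms=3b
2) 1666.667ms=3b +476.19ms=6/7b
3) 2142.857ms=27/7b +238.095ms=3/7b
4) 2380.952ms=30/7b +238.095ms=3/7b
5) 2619.048ms=33/7b +238.095ms=3/7b
6) 2857.143ms=36/7b +238.095ms=3/7b
7) 3095.238ms=39/7b +238.095ms=3/7b
8) 3333.333ms=6b +1666.667ms=3b
9) 5000.0ms=9b +1666.667ms=3b
Σ=12b of 12 (108bpm 6/8) — PASS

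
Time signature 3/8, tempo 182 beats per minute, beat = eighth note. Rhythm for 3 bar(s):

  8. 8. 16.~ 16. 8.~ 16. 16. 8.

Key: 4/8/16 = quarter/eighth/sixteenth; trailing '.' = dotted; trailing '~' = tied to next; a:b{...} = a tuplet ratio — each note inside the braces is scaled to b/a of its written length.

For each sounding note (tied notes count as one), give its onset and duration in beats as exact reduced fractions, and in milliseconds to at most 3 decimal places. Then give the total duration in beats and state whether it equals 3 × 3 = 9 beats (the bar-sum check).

1) 0.0ms=0b +494.505ms=3/2b
2) 494.505ms=3/2b +494.505ms=3/2b
3) 989.011ms=3b +494.505ms=3/2b
4) 1483.516ms=9/2b +741.758ms=9/4b
5) 2225.275ms=27/4b +247.253ms=3/4b
6) 2472.527ms=15/2b +494.505ms=3/2b
Σ=9b of 9 (182bpm 3/8) — PASS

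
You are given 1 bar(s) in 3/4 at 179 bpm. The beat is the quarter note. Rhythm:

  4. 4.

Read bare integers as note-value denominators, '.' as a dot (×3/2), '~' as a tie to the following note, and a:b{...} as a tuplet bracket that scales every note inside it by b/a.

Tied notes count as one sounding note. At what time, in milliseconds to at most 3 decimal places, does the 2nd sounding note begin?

1. 0.0ms @ 0 + 502.793ms (3/2)
2. 502.793ms @ 3/2 + 502.793ms (3/2)

note 2 onset = 3/2b = 502.793ms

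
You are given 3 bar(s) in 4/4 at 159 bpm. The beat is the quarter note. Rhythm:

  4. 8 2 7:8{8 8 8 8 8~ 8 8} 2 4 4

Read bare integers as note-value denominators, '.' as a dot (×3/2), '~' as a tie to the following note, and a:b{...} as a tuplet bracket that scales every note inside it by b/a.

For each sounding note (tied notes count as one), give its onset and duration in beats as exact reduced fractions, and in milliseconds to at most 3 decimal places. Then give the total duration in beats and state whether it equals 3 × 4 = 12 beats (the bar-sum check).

1) 0.0ms=0b +566.038ms=3/2b
2) 566.038ms=3/2b +188.679ms=1/2b
3) 754.717ms=2b +754.717ms=2b
4) 1509.434ms=4b +215.633ms=4/7b
5) 1725.067ms=32/7b +215.633ms=4/7b
6) 1940.701ms=36/7b +215.633ms=4/7b
7) 2156.334ms=40/7b +215.633ms=4/7b
8) 2371.968ms=44/7b +431.267ms=8/7b
9) 2803.235ms=52/7b +215.633ms=4/7b
10) 3018.868ms=8b +754.717ms=2b
11) 3773.585ms=10b +377.358ms=1b
12) 4150.943ms=11b +377.358ms=1b
Σ=12b of 12 (159bpm 4/4) — PASS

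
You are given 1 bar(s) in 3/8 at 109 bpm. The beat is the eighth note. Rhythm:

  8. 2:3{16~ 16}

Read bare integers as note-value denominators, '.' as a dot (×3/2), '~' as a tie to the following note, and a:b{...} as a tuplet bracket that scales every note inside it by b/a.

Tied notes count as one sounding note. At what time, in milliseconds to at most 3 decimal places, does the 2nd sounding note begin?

note 2 onset = 3/2b = 825.688ms

1. 0.0ms @ 0 + 825.688ms (3/2)
2. 825.688ms @ 3/2 + 825.688ms (3/2)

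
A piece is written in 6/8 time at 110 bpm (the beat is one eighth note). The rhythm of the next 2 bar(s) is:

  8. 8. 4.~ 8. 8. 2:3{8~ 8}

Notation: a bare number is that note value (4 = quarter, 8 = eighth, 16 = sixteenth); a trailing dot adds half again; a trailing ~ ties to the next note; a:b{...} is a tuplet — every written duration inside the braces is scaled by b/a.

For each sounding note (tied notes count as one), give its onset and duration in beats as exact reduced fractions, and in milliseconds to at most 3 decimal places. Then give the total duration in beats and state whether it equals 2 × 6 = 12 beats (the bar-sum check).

1) 0.0ms=0b +818.182ms=3/2b
2) 818.182ms=3/2b +818.182ms=3/2b
3) 1636.364ms=3b +2454.545ms=9/2b
4) 4090.909ms=15/2b +818.182ms=3/2b
5) 4909.091ms=9b +1636.364ms=3b
Σ=12b of 12 (110bpm 6/8) — PASS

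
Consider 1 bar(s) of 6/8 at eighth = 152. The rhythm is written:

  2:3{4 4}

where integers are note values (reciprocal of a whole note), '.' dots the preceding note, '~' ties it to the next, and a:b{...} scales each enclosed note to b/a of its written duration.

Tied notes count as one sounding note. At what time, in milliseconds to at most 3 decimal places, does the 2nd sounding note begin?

1. 0.0ms @ 0 + 1184.211ms (3)
2. 1184.211ms @ 3 + 1184.211ms (3)

note 2 onset = 3b = 1184.211ms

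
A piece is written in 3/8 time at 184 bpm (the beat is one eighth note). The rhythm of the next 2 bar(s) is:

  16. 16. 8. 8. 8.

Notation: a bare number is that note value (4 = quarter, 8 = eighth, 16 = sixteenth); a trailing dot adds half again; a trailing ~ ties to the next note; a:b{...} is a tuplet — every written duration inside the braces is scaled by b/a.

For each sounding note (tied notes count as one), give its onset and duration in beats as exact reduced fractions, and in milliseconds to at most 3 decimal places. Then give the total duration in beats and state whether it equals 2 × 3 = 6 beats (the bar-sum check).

1) 0.0ms=0b +244.565ms=3/4b
2) 244.565ms=3/4b +244.565ms=3/4b
3) 489.13ms=3/2b +489.13ms=3/2b
4) 978.261ms=3b +489.13ms=3/2b
5) 1467.391ms=9/2b +489.13ms=3/2b
Σ=6b of 6 (184bpm 3/8) — PASS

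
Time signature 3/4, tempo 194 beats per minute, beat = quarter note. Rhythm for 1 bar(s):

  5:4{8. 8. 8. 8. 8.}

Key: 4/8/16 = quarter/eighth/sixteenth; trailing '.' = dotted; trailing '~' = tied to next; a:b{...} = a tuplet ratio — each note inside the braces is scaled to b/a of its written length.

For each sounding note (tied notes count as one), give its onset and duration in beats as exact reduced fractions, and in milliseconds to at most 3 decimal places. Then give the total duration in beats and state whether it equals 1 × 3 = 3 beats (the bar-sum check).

1) 0.0ms=0b +185.567ms=3/5b
2) 185.567ms=3/5b +185.567ms=3/5b
3) 371.134ms=6/5b +185.567ms=3/5b
4) 556.701ms=9/5b +185.567ms=3/5b
5) 742.268ms=12/5b +185.567ms=3/5b
Σ=3b of 3 (194bpm 3/4) — PASS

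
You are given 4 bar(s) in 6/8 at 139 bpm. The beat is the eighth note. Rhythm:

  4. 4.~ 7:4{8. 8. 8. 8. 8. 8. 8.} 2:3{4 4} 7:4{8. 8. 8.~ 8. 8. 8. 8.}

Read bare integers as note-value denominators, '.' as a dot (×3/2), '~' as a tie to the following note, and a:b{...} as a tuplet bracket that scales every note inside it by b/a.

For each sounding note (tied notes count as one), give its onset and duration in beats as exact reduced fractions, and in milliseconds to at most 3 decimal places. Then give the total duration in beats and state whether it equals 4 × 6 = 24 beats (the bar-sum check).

1) 0.0ms=0b +1294.964ms=3b
2) 1294.964ms=3b +1664.954ms=27/7b
3) 2959.918ms=48/7b +369.99ms=6/7b
4) 3329.908ms=54/7b +369.99ms=6/7b
5) 3699.897ms=60/7b +369.99ms=6/7b
6) 4069.887ms=66/7b +369.99ms=6/7b
7) 4439.877ms=72/7b +369.99ms=6/7b
8) 4809.866ms=78/7b +369.99ms=6/7b
9) 5179.856ms=12b +1294.964ms=3b
10) 6474.82ms=15b +1294.964ms=3b
11) 7769.784ms=18b +369.99ms=6/7b
12) 8139.774ms=132/7b +369.99ms=6/7b
13) 8509.764ms=138/7b +739.979ms=12/7b
14) 9249.743ms=150/7b +369.99ms=6/7b
15) 9619.733ms=156/7b +369.99ms=6/7b
16) 9989.723ms=162/7b +369.99ms=6/7b
Σ=24b of 24 (139bpm 6/8) — PASS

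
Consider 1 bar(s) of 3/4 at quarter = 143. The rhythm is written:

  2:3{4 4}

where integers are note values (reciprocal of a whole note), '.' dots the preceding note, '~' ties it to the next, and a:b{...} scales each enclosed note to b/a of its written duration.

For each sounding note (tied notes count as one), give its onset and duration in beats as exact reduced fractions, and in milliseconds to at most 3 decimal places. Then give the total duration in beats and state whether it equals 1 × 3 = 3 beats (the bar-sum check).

1) 0.0ms=0b +629.371ms=3/2b
2) 629.371ms=3/2b +629.371ms=3/2b
Σ=3b of 3 (143bpm 3/4) — PASS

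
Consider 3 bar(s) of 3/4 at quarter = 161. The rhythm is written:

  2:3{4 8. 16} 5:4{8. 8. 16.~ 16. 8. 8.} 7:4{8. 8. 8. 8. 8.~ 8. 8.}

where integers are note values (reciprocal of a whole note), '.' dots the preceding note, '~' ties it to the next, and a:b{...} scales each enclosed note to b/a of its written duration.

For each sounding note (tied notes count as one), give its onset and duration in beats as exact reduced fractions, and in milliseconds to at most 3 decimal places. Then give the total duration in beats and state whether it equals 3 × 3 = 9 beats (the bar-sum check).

1) 0.0ms=0b +559.006ms=3/2b
2) 559.006ms=3/2b +419.255ms=9/8b
3) 978.261ms=21/8b +139.752ms=3/8b
4) 1118.012ms=3b +223.602ms=3/5b
5) 1341.615ms=18/5b +223.602ms=3/5b
6) 1565.217ms=21/5b +223.602ms=3/5b
7) 1788.82ms=24/5b +223.602ms=3/5b
8) 2012.422ms=27/5b +223.602ms=3/5b
9) 2236.025ms=6b +159.716ms=3/7b
10) 2395.741ms=45/7b +159.716ms=3/7b
11) 2555.457ms=48/7b +159.716ms=3/7b
12) 2715.173ms=51/7b +159.716ms=3/7b
13) 2874.889ms=54/7b +319.432ms=6/7b
14) 3194.321ms=60/7b +159.716ms=3/7b
Σ=9b of 9 (161bpm 3/4) — PASS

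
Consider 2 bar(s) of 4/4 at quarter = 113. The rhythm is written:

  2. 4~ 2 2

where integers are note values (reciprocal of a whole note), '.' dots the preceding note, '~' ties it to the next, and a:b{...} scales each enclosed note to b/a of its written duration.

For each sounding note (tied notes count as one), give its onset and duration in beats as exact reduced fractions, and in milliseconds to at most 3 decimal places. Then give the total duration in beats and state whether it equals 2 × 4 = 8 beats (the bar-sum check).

1) 0.0ms=0b +1592.92ms=3b
2) 1592.92ms=3b +1592.92ms=3b
3) 3185.841ms=6b +1061.947ms=2b
Σ=8b of 8 (113bpm 4/4) — PASS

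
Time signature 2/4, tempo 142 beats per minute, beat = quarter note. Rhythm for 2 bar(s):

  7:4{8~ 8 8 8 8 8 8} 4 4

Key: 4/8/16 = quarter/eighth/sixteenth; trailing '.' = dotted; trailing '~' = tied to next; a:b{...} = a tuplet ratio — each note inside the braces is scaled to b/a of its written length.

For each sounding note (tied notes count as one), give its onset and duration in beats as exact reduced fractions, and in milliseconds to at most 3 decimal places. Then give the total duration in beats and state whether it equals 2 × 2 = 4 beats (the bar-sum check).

1) 0.0ms=0b +241.449ms=4/7b
2) 241.449ms=4/7b +120.724ms=2/7b
3) 362.173ms=6/7b +120.724ms=2/7b
4) 482.897ms=8/7b +120.724ms=2/7b
5) 603.622ms=10/7b +120.724ms=2/7b
6) 724.346ms=12/7b +120.724ms=2/7b
7) 845.07ms=2b +422.535ms=1b
8) 1267.606ms=3b +422.535ms=1b
Σ=4b of 4 (142bpm 2/4) — PASS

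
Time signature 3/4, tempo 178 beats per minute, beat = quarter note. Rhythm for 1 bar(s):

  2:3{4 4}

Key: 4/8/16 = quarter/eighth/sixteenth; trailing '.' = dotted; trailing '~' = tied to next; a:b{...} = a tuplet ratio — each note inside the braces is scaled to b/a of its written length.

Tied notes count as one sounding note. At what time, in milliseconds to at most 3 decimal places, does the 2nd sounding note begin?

1. 0.0ms @ 0 + 505.618ms (3/2)
2. 505.618ms @ 3/2 + 505.618ms (3/2)

note 2 onset = 3/2b = 505.618ms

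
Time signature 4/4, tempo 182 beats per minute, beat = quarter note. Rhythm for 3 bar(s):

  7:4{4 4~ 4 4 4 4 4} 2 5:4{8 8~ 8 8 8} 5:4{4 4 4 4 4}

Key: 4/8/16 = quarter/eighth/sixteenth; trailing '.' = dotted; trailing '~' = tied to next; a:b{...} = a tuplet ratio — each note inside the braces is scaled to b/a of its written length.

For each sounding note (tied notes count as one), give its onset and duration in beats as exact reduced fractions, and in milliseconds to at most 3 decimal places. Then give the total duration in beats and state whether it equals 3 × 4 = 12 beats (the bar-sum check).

1) 0.0ms=0b +188.383ms=4/7b
2) 188.383ms=4/7b +376.766ms=8/7b
3) 565.149ms=12/7b +188.383ms=4/7b
4) 753.532ms=16/7b +188.383ms=4/7b
5) 941.915ms=20/7b +188.383ms=4/7b
6) 1130.298ms=24/7b +188.383ms=4/7b
7) 1318.681ms=4b +659.341ms=2b
8) 1978.022ms=6b +131.868ms=2/5b
9) 2109.89ms=32/5b +263.736ms=4/5b
10) 2373.626ms=36/5b +131.868ms=2/5b
11) 2505.495ms=38/5b +131.868ms=2/5b
12) 2637.363ms=8b +263.736ms=4/5b
13) 2901.099ms=44/5b +263.736ms=4/5b
14) 3164.835ms=48/5b +263.736ms=4/5b
15) 3428.571ms=52/5b +263.736ms=4/5b
16) 3692.308ms=56/5b +263.736ms=4/5b
Σ=12b of 12 (182bpm 4/4) — PASS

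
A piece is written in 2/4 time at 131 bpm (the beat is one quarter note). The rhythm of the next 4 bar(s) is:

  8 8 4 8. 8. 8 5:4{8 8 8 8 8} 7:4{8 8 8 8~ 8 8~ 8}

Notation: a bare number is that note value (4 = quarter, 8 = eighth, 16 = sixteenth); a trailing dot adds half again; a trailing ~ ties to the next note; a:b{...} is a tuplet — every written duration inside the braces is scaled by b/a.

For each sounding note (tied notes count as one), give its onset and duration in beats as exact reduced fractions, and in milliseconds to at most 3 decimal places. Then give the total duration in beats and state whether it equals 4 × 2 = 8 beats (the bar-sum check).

1) 0.0ms=0b +229.008ms=1/2b
2) 229.008ms=1/2b +229.008ms=1/2b
3) 458.015ms=1b +458.015ms=1b
4) 916.031ms=2b +343.511ms=3/4b
5) 1259.542ms=11/4b +343.511ms=3/4b
6) 1603.053ms=7/2b +229.008ms=1/2b
7) 1832.061ms=4b +183.206ms=2/5b
8) 2015.267ms=22/5b +183.206ms=2/5b
9) 2198.473ms=24/5b +183.206ms=2/5b
10) 2381.679ms=26/5b +183.206ms=2/5b
11) 2564.885ms=28/5b +183.206ms=2/5b
12) 2748.092ms=6b +130.862ms=2/7b
13) 2878.953ms=44/7b +130.862ms=2/7b
14) 3009.815ms=46/7b +130.862ms=2/7b
15) 3140.676ms=48/7b +261.723ms=4/7b
16) 3402.399ms=52/7b +261.723ms=4/7b
Σ=8b of 8 (131bpm 2/4) — PASS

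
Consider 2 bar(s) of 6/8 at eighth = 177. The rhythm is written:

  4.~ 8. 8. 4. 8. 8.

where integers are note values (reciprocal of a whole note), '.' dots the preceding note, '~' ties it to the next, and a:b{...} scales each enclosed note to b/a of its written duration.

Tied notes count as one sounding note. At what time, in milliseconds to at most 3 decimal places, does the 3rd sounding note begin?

1. 0.0ms @ 0 + 1525.424ms (9/2)
2. 1525.424ms @ 9/2 + 508.475ms (3/2)
3. 2033.898ms @ 6 + 1016.949ms (3)
4. 3050.847ms @ 9 + 508.475ms (3/2)
5. 3559.322ms @ 21/2 + 508.475ms (3/2)

note 3 onset = 6b = 2033.898ms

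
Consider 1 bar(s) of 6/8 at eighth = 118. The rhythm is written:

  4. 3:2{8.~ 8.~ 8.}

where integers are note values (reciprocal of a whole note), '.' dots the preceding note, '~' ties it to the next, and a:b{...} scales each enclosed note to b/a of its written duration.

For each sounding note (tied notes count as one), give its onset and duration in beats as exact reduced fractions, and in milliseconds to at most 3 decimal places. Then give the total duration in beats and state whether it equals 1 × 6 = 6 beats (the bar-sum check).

1) 0.0ms=0b +1525.424ms=3b
2) 1525.424ms=3b +1525.424ms=3b
Σ=6b of 6 (118bpm 6/8) — PASS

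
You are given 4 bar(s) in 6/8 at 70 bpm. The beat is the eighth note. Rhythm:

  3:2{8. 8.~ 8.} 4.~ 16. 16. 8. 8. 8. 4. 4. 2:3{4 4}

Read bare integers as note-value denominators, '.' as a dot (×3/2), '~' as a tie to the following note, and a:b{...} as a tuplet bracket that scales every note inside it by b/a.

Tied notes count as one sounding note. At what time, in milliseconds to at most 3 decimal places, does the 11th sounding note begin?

1. 0.0ms @ 0 + 857.143ms (1)
2. 857.143ms @ 1 + 1714.286ms (2)
3. 2571.429ms @ 3 + 3214.286ms (15/4)
4. 5785.714ms @ 27/4 + 642.857ms (3/4)
5. 6428.571ms @ 15/2 + 1285.714ms (3/2)
6. 7714.286ms @ 9 + 1285.714ms (3/2)
7. 9000.0ms @ 21/2 + 1285.714ms (3/2)
8. 10285.714ms @ 12 + 2571.429ms (3)
9. 12857.143ms @ 15 + 2571.429ms (3)
10. 15428.571ms @ 18 + 2571.429ms (3)
11. 18000.0ms @ 21 + 2571.429ms (3)

note 11 onset = 21b = 18000.0ms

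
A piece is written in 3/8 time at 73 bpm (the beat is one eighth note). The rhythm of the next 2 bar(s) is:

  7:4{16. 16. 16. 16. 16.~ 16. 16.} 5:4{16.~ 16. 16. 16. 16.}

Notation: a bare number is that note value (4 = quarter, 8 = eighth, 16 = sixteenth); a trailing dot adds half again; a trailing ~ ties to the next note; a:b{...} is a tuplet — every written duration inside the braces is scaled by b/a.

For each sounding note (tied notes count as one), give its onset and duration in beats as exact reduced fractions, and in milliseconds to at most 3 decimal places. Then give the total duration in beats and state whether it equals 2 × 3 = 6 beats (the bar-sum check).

1) 0.0ms=0b +352.25ms=3/7b
2) 352.25ms=3/7b +352.25ms=3/7b
3) 704.501ms=6/7b +352.25ms=3/7b
4) 1056.751ms=9/7b +352.25ms=3/7b
5) 1409.002ms=12/7b +704.501ms=6/7b
6) 2113.503ms=18/7b +352.25ms=3/7b
7) 2465.753ms=3b +986.301ms=6/5b
8) 3452.055ms=21/5b +493.151ms=3/5b
9) 3945.205ms=24/5b +493.151ms=3/5b
10) 4438.356ms=27/5b +493.151ms=3/5b
Σ=6b of 6 (73bpm 3/8) — PASS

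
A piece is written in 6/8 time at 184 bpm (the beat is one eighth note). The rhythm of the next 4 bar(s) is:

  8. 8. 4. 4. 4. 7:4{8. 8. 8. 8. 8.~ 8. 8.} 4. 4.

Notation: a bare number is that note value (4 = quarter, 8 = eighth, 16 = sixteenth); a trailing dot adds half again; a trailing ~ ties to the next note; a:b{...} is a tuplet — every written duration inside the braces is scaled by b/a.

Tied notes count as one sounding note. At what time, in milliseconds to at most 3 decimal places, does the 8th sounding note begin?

note 8 onset = 96/7b = 4472.05ms

1. 0.0ms @ 0 + 489.13ms (3/2)
2. 489.13ms @ 3/2 + 489.13ms (3/2)
3. 978.261ms @ 3 + 978.261ms (3)
4. 1956.522ms @ 6 + 978.261ms (3)
5. 2934.783ms @ 9 + 978.261ms (3)
6. 3913.043ms @ 12 + 279.503ms (6/7)
7. 4192.547ms @ 90/7 + 279.503ms (6/7)
8. 4472.05ms @ 96/7 + 279.503ms (6/7)
9. 4751.553ms @ 102/7 + 279.503ms (6/7)
10. 5031.056ms @ 108/7 + 559.006ms (12/7)
11. 5590.062ms @ 120/7 + 279.503ms (6/7)
12. 5869.565ms @ 18 + 978.261ms (3)
13. 6847.826ms @ 21 + 978.261ms (3)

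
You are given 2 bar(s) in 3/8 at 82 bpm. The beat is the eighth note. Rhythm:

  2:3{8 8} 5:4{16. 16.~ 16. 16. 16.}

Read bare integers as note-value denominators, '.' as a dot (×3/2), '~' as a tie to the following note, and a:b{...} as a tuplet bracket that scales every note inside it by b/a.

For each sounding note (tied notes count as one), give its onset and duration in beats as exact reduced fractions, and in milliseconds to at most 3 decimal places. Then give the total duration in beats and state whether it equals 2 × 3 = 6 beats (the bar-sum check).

1) 0.0ms=0b +1097.561ms=3/2b
2) 1097.561ms=3/2b +1097.561ms=3/2b
3) 2195.122ms=3b +439.024ms=3/5b
4) 2634.146ms=18/5b +878.049ms=6/5b
5) 3512.195ms=24/5b +439.024ms=3/5b
6) 3951.22ms=27/5b +439.024ms=3/5b
Σ=6b of 6 (82bpm 3/8) — PASS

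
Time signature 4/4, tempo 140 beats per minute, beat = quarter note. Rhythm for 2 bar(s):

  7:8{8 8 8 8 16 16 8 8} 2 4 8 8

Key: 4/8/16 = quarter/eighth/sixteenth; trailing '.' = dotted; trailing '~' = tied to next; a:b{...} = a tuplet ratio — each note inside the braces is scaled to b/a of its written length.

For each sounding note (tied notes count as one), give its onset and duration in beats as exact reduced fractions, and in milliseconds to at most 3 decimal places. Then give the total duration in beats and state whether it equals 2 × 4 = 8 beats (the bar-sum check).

1) 0.0ms=0b +244.898ms=4/7b
2) 244.898ms=4/7b +244.898ms=4/7b
3) 489.796ms=8/7b +244.898ms=4/7b
4) 734.694ms=12/7b +244.898ms=4/7b
5) 979.592ms=16/7b +122.449ms=2/7b
6) 1102.041ms=18/7b +122.449ms=2/7b
7) 1224.49ms=20/7b +244.898ms=4/7b
8) 1469.388ms=24/7b +244.898ms=4/7b
9) 1714.286ms=4b +857.143ms=2b
10) 2571.429ms=6b +428.571ms=1b
11) 3000.0ms=7b +214.286ms=1/2b
12) 3214.286ms=15/2b +214.286ms=1/2b
Σ=8b of 8 (140bpm 4/4) — PASS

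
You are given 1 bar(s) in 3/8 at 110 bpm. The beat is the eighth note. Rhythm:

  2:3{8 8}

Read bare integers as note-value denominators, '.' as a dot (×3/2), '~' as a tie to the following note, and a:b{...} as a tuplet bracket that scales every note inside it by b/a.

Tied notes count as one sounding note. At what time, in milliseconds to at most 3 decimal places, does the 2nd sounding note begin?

note 2 onset = 3/2b = 818.182ms

1. 0.0ms @ 0 + 818.182ms (3/2)
2. 818.182ms @ 3/2 + 818.182ms (3/2)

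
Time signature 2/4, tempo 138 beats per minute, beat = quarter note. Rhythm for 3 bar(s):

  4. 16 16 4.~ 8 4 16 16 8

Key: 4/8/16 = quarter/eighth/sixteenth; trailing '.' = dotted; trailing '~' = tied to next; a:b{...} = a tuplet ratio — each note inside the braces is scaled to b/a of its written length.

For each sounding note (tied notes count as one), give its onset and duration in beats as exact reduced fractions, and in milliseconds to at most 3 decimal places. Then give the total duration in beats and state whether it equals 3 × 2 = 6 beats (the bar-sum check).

1) 0.0ms=0b +652.174ms=3/2b
2) 652.174ms=3/2b +108.696ms=1/4b
3) 760.87ms=7/4b +108.696ms=1/4b
4) 869.565ms=2b +869.565ms=2b
5) 1739.13ms=4b +434.783ms=1b
6) 2173.913ms=5b +108.696ms=1/4b
7) 2282.609ms=21/4b +108.696ms=1/4b
8) 2391.304ms=11/2b +217.391ms=1/2b
Σ=6b of 6 (138bpm 2/4) — PASS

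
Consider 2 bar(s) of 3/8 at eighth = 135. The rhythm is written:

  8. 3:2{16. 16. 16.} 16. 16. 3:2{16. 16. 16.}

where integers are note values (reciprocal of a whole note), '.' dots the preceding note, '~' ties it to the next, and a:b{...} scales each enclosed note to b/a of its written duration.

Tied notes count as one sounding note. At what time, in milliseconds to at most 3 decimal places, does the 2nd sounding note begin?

1. 0.0ms @ 0 + 666.667ms (3/2)
2. 666.667ms @ 3/2 + 222.222ms (1/2)
3. 888.889ms @ 2 + 222.222ms (1/2)
4. 1111.111ms @ 5/2 + 222.222ms (1/2)
5. 1333.333ms @ 3 + 333.333ms (3/4)
6. 1666.667ms @ 15/4 + 333.333ms (3/4)
7. 2000.0ms @ 9/2 + 222.222ms (1/2)
8. 2222.222ms @ 5 + 222.222ms (1/2)
9. 2444.444ms @ 11/2 + 222.222ms (1/2)

note 2 onset = 3/2b = 666.667ms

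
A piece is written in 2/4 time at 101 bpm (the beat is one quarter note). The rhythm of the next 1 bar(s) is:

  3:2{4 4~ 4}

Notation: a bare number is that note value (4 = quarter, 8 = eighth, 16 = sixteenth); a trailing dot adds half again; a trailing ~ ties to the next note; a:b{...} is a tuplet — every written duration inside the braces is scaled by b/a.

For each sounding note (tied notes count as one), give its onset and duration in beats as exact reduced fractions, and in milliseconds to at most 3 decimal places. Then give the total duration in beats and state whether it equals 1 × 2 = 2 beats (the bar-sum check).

1) 0.0ms=0b +396.04ms=2/3b
2) 396.04ms=2/3b +792.079ms=4/3b
Σ=2b of 2 (101bpm 2/4) — PASS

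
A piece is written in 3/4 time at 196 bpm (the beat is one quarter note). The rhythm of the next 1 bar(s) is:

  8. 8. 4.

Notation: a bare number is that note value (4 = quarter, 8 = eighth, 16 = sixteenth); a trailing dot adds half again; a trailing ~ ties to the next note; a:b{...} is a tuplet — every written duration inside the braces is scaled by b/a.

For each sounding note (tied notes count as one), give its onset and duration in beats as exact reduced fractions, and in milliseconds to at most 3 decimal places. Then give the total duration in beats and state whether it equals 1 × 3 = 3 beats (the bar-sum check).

1) 0.0ms=0b +229.592ms=3/4b
2) 229.592ms=3/4b +229.592ms=3/4b
3) 459.184ms=3/2b +459.184ms=3/2b
Σ=3b of 3 (196bpm 3/4) — PASS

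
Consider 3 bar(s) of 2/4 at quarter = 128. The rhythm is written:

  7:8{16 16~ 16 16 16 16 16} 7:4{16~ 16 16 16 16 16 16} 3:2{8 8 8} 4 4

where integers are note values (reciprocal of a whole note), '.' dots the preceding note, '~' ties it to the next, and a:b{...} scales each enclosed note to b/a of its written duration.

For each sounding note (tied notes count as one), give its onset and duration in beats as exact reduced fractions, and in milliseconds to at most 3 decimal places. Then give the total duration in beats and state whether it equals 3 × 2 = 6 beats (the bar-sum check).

1) 0.0ms=0b +133.929ms=2/7b
2) 133.929ms=2/7b +267.857ms=4/7b
3) 401.786ms=6/7b +133.929ms=2/7b
4) 535.714ms=8/7b +133.929ms=2/7b
5) 669.643ms=10/7b +133.929ms=2/7b
6) 803.571ms=12/7b +133.929ms=2/7b
7) 937.5ms=2b +133.929ms=2/7b
8) 1071.429ms=16/7b +66.964ms=1/7b
9) 1138.393ms=17/7b +66.964ms=1/7b
10) 1205.357ms=18/7b +66.964ms=1/7b
11) 1272.321ms=19/7b +66.964ms=1/7b
12) 1339.286ms=20/7b +66.964ms=1/7b
13) 1406.25ms=3b +156.25ms=1/3b
14) 1562.5ms=10/3b +156.25ms=1/3b
15) 1718.75ms=11/3b +156.25ms=1/3b
16) 1875.0ms=4b +468.75ms=1b
17) 2343.75ms=5b +468.75ms=1b
Σ=6b of 6 (128bpm 2/4) — PASS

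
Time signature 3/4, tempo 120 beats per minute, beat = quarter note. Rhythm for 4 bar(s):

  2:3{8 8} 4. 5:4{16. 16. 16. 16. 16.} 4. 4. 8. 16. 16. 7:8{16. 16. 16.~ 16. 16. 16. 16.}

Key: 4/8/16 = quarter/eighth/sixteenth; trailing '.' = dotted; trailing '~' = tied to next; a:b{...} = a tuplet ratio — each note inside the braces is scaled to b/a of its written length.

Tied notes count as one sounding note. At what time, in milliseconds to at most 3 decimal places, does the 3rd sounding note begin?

1. 0.0ms @ 0 + 375.0ms (3/4)
2. 375.0ms @ 3/4 + 375.0ms (3/4)
3. 750.0ms @ 3/2 + 750.0ms (3/2)
4. 1500.0ms @ 3 + 150.0ms (3/10)
5. 1650.0ms @ 33/10 + 150.0ms (3/10)
6. 1800.0ms @ 18/5 + 150.0ms (3/10)
7. 1950.0ms @ 39/10 + 150.0ms (3/10)
8. 2100.0ms @ 21/5 + 150.0ms (3/10)
9. 2250.0ms @ 9/2 + 750.0ms (3/2)
10. 3000.0ms @ 6 + 750.0ms (3/2)
11. 3750.0ms @ 15/2 + 375.0ms (3/4)
12. 4125.0ms @ 33/4 + 187.5ms (3/8)
13. 4312.5ms @ 69/8 + 187.5ms (3/8)
14. 4500.0ms @ 9 + 214.286ms (3/7)
15. 4714.286ms @ 66/7 + 214.286ms (3/7)
16. 4928.571ms @ 69/7 + 428.571ms (6/7)
17. 5357.143ms @ 75/7 + 214.286ms (3/7)
18. 5571.429ms @ 78/7 + 214.286ms (3/7)
19. 5785.714ms @ 81/7 + 214.286ms (3/7)

note 3 onset = 3/2b = 750.0ms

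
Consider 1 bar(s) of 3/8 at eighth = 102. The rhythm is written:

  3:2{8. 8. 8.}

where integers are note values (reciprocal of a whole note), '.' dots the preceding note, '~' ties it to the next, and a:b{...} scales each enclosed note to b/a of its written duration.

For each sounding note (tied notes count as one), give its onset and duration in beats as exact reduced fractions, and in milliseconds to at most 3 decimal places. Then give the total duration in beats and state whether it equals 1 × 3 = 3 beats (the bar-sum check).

1) 0.0ms=0b +588.235ms=1b
2) 588.235ms=1b +588.235ms=1b
3) 1176.471ms=2b +588.235ms=1b
Σ=3b of 3 (102bpm 3/8) — PASS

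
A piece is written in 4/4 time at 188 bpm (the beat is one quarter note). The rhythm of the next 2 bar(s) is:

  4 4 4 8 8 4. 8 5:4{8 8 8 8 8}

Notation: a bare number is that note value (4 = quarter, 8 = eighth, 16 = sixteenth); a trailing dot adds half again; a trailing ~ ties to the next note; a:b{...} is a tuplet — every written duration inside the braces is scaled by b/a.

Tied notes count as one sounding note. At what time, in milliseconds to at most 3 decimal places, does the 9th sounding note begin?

note 9 onset = 32/5b = 2042.553ms

1. 0.0ms @ 0 + 319.149ms (1)
2. 319.149ms @ 1 + 319.149ms (1)
3. 638.298ms @ 2 + 319.149ms (1)
4. 957.447ms @ 3 + 159.574ms (1/2)
5. 1117.021ms @ 7/2 + 159.574ms (1/2)
6. 1276.596ms @ 4 + 478.723ms (3/2)
7. 1755.319ms @ 11/2 + 159.574ms (1/2)
8. 1914.894ms @ 6 + 127.66ms (2/5)
9. 2042.553ms @ 32/5 + 127.66ms (2/5)
10. 2170.213ms @ 34/5 + 127.66ms (2/5)
11. 2297.872ms @ 36/5 + 127.66ms (2/5)
12. 2425.532ms @ 38/5 + 127.66ms (2/5)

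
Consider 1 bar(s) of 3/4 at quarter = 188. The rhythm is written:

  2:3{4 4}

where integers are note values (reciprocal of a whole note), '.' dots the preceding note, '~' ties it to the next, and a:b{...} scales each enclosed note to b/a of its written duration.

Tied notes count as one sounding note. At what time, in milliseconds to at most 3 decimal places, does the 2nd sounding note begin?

1. 0.0ms @ 0 + 478.723ms (3/2)
2. 478.723ms @ 3/2 + 478.723ms (3/2)

note 2 onset = 3/2b = 478.723ms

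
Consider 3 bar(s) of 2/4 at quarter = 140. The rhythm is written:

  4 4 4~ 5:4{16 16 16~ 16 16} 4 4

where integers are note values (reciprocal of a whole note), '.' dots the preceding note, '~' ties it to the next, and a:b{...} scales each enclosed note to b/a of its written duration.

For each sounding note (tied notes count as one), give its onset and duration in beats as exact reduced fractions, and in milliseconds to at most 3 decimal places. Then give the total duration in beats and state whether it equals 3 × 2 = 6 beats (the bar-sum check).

1) 0.0ms=0b +428.571ms=1b
2) 428.571ms=1b +428.571ms=1b
3) 857.143ms=2b +514.286ms=6/5b
4) 1371.429ms=16/5b +85.714ms=1/5b
5) 1457.143ms=17/5b +171.429ms=2/5b
6) 1628.571ms=19/5b +85.714ms=1/5b
7) 1714.286ms=4b +428.571ms=1b
8) 2142.857ms=5b +428.571ms=1b
Σ=6b of 6 (140bpm 2/4) — PASS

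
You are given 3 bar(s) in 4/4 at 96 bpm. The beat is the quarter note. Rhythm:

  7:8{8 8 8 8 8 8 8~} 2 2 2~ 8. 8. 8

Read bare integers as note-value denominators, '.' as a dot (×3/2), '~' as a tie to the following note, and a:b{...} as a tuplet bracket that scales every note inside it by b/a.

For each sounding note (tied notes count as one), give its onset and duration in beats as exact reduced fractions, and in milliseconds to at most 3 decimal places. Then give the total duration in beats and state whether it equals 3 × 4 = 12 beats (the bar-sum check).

1) 0.0ms=0b +357.143ms=4/7b
2) 357.143ms=4/7b +357.143ms=4/7b
3) 714.286ms=8/7b +357.143ms=4/7b
4) 1071.429ms=12/7b +357.143ms=4/7b
5) 1428.571ms=16/7b +357.143ms=4/7b
6) 1785.714ms=20/7b +357.143ms=4/7b
7) 2142.857ms=24/7b +1607.143ms=18/7b
8) 3750.0ms=6b +1250.0ms=2b
9) 5000.0ms=8b +1718.75ms=11/4b
10) 6718.75ms=43/4b +468.75ms=3/4b
11) 7187.5ms=23/2b +312.5ms=1/2b
Σ=12b of 12 (96bpm 4/4) — PASS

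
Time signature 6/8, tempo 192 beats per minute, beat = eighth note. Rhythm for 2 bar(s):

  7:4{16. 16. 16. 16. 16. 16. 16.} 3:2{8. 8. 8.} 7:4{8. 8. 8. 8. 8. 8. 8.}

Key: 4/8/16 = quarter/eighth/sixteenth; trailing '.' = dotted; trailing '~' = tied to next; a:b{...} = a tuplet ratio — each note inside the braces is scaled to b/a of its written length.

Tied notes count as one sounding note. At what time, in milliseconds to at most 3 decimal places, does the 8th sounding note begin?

1. 0.0ms @ 0 + 133.929ms (3/7)
2. 133.929ms @ 3/7 + 133.929ms (3/7)
3. 267.857ms @ 6/7 + 133.929ms (3/7)
4. 401.786ms @ 9/7 + 133.929ms (3/7)
5. 535.714ms @ 12/7 + 133.929ms (3/7)
6. 669.643ms @ 15/7 + 133.929ms (3/7)
7. 803.571ms @ 18/7 + 133.929ms (3/7)
8. 937.5ms @ 3 + 312.5ms (1)
9. 1250.0ms @ 4 + 312.5ms (1)
10. 1562.5ms @ 5 + 312.5ms (1)
11. 1875.0ms @ 6 + 267.857ms (6/7)
12. 2142.857ms @ 48/7 + 267.857ms (6/7)
13. 2410.714ms @ 54/7 + 267.857ms (6/7)
14. 2678.571ms @ 60/7 + 267.857ms (6/7)
15. 2946.429ms @ 66/7 + 267.857ms (6/7)
16. 3214.286ms @ 72/7 + 267.857ms (6/7)
17. 3482.143ms @ 78/7 + 267.857ms (6/7)

note 8 onset = 3b = 937.5ms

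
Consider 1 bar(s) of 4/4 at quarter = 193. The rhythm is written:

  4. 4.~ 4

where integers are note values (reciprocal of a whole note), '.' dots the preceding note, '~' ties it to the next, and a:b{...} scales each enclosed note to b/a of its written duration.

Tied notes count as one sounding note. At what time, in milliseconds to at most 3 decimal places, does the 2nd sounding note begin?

note 2 onset = 3/2b = 466.321ms

1. 0.0ms @ 0 + 466.321ms (3/2)
2. 466.321ms @ 3/2 + 777.202ms (5/2)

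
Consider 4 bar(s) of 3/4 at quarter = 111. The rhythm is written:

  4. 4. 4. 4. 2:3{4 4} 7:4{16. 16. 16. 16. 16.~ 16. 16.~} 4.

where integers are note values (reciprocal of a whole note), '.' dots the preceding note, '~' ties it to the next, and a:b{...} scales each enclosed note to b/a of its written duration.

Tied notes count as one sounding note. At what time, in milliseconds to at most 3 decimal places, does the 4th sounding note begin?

1. 0.0ms @ 0 + 810.811ms (3/2)
2. 810.811ms @ 3/2 + 810.811ms (3/2)
3. 1621.622ms @ 3 + 810.811ms (3/2)
4. 2432.432ms @ 9/2 + 810.811ms (3/2)
5. 3243.243ms @ 6 + 810.811ms (3/2)
6. 4054.054ms @ 15/2 + 810.811ms (3/2)
7. 4864.865ms @ 9 + 115.83ms (3/14)
8. 4980.695ms @ 129/14 + 115.83ms (3/14)
9. 5096.525ms @ 66/7 + 115.83ms (3/14)
10. 5212.355ms @ 135/14 + 115.83ms (3/14)
11. 5328.185ms @ 69/7 + 231.66ms (3/7)
12. 5559.846ms @ 72/7 + 926.641ms (12/7)

note 4 onset = 9/2b = 2432.432ms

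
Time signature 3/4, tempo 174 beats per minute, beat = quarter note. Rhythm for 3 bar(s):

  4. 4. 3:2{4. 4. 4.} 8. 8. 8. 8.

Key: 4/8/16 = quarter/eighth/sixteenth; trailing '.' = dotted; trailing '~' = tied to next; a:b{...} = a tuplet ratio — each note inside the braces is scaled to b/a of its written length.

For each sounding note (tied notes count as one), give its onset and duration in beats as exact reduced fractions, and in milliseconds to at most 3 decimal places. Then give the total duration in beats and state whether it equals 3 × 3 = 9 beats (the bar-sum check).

1) 0.0ms=0b +517.241ms=3/2b
2) 517.241ms=3/2b +517.241ms=3/2b
3) 1034.483ms=3b +344.828ms=1b
4) 1379.31ms=4b +344.828ms=1b
5) 1724.138ms=5b +344.828ms=1b
6) 2068.966ms=6b +258.621ms=3/4b
7) 2327.586ms=27/4b +258.621ms=3/4b
8) 2586.207ms=15/2b +258.621ms=3/4b
9) 2844.828ms=33/4b +258.621ms=3/4b
Σ=9b of 9 (174bpm 3/4) — PASS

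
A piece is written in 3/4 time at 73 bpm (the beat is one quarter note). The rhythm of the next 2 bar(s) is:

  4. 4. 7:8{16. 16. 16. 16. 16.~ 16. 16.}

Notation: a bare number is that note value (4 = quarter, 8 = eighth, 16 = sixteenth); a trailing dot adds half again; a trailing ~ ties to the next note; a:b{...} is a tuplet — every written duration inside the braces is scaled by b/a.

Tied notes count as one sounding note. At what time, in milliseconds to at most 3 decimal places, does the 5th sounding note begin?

note 5 onset = 27/7b = 3170.254ms

1. 0.0ms @ 0 + 1232.877ms (3/2)
2. 1232.877ms @ 3/2 + 1232.877ms (3/2)
3. 2465.753ms @ 3 + 352.25ms (3/7)
4. 2818.004ms @ 24/7 + 352.25ms (3/7)
5. 3170.254ms @ 27/7 + 352.25ms (3/7)
6. 3522.505ms @ 30/7 + 352.25ms (3/7)
7. 3874.755ms @ 33/7 + 704.501ms (6/7)
8. 4579.256ms @ 39/7 + 352.25ms (3/7)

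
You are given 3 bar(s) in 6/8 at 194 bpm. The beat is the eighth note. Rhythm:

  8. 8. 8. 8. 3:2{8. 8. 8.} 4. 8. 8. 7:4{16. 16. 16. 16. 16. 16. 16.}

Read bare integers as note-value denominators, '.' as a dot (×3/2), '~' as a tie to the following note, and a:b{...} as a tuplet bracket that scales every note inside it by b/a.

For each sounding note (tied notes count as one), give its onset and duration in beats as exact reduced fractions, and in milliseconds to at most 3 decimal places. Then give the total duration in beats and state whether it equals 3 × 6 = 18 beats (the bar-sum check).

1) 0.0ms=0b +463.918ms=3/2b
2) 463.918ms=3/2b +463.918ms=3/2b
3) 927.835ms=3b +463.918ms=3/2b
4) 1391.753ms=9/2b +463.918ms=3/2b
5) 1855.67ms=6b +309.278ms=1b
6) 2164.948ms=7b +309.278ms=1b
7) 2474.227ms=8b +309.278ms=1b
8) 2783.505ms=9b +927.835ms=3b
9) 3711.34ms=12b +463.918ms=3/2b
10) 4175.258ms=27/2b +463.918ms=3/2b
11) 4639.175ms=15b +132.548ms=3/7b
12) 4771.723ms=108/7b +132.548ms=3/7b
13) 4904.271ms=111/7b +132.548ms=3/7b
14) 5036.819ms=114/7b +132.548ms=3/7b
15) 5169.367ms=117/7b +132.548ms=3/7b
16) 5301.915ms=120/7b +132.548ms=3/7b
17) 5434.462ms=123/7b +132.548ms=3/7b
Σ=18b of 18 (194bpm 6/8) — PASS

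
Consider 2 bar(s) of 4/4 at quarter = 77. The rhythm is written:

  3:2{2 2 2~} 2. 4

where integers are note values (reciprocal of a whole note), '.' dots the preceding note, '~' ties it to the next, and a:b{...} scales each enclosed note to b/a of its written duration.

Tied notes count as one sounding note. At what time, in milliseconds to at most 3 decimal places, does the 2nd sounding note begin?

note 2 onset = 4/3b = 1038.961ms

1. 0.0ms @ 0 + 1038.961ms (4/3)
2. 1038.961ms @ 4/3 + 1038.961ms (4/3)
3. 2077.922ms @ 8/3 + 3376.623ms (13/3)
4. 5454.545ms @ 7 + 779.221ms (1)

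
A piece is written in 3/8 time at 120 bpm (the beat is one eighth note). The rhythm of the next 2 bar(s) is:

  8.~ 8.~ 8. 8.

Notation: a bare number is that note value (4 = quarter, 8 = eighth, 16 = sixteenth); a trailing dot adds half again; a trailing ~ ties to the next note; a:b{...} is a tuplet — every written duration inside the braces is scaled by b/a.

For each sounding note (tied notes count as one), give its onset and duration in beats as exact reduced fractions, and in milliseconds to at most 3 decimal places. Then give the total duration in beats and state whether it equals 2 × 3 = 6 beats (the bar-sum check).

1) 0.0ms=0b +2250.0ms=9/2b
2) 2250.0ms=9/2b +750.0ms=3/2b
Σ=6b of 6 (120bpm 3/8) — PASS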